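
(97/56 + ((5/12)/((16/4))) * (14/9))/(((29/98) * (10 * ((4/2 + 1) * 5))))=2506/58725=0.04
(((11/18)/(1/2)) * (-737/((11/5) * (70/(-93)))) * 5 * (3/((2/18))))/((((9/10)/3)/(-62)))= -106238550/7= -15176935.71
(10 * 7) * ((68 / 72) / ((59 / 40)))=23800 / 531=44.82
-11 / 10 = -1.10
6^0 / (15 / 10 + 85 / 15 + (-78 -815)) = -6 / 5315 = -0.00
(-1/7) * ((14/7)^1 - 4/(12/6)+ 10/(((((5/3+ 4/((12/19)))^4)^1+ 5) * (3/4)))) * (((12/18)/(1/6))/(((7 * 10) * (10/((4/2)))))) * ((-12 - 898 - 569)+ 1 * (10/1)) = 23504/3014235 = 0.01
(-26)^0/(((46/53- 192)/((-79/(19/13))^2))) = -55900637/3656930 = -15.29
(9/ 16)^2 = 81/ 256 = 0.32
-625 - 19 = -644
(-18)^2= 324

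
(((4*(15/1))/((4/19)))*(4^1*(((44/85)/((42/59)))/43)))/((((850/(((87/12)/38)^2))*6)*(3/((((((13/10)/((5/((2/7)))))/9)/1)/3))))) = 7095517/56227949820000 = 0.00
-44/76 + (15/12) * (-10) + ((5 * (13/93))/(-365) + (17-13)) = -2342699/257982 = -9.08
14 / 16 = 7 / 8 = 0.88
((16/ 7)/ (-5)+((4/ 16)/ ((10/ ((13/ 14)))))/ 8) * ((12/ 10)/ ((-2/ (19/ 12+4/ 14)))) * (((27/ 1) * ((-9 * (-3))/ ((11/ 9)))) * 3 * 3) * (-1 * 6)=-16407.00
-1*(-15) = 15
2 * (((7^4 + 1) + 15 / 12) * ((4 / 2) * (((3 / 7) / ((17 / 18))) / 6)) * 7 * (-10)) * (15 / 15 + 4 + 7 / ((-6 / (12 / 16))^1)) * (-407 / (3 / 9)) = 17430147405 / 68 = 256325697.13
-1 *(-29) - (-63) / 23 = 730 / 23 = 31.74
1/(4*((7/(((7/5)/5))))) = 1/100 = 0.01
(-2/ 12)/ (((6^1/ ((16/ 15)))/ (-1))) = 4/ 135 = 0.03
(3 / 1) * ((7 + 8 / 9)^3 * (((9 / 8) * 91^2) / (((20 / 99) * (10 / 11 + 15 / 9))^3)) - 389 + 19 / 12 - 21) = 3827683377219097279 / 39304000000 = 97386611.47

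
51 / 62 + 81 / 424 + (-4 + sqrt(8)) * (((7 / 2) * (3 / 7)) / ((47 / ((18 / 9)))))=6 * sqrt(2) / 47 + 468453 / 617768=0.94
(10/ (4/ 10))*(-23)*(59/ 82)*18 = -305325/ 41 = -7446.95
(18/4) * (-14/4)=-63/4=-15.75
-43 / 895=-0.05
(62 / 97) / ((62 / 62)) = 62 / 97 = 0.64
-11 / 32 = -0.34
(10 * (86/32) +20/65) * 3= 8481/104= 81.55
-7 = -7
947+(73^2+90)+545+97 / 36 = 248893 / 36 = 6913.69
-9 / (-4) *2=4.50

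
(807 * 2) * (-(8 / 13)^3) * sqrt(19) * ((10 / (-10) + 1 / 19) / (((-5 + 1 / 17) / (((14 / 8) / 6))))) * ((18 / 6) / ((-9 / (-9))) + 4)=-6146112 * sqrt(19) / 41743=-641.79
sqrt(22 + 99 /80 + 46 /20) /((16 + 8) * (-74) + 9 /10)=-sqrt(1135) /11834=-0.00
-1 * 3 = -3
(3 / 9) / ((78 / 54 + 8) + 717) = 3 / 6538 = 0.00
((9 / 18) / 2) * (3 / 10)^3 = 27 / 4000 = 0.01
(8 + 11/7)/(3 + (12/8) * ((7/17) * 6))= 1139/798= 1.43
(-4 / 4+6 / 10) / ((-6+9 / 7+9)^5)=-16807 / 60750000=-0.00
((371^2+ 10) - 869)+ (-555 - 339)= 135888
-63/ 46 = -1.37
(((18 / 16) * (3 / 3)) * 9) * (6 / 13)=243 / 52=4.67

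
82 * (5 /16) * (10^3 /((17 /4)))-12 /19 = 1947296 /323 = 6028.78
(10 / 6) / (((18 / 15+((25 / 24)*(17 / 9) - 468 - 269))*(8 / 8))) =-1800 / 792539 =-0.00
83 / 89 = 0.93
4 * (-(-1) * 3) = 12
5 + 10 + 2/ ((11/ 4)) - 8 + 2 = 107/ 11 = 9.73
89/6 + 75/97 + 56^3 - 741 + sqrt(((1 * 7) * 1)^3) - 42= 7 * sqrt(7) + 101761889/582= 174867.13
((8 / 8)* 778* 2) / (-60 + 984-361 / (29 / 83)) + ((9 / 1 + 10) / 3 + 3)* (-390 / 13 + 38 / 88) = -290.22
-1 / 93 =-0.01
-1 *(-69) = 69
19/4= 4.75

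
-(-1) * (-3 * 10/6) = -5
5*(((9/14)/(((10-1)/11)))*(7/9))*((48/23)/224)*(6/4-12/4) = -55/1288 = -0.04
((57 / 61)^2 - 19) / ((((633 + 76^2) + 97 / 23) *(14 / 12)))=-775675 / 320169724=-0.00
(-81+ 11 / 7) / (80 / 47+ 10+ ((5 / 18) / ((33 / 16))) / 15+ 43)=-1.45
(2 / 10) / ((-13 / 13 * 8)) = -1 / 40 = -0.02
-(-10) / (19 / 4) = 40 / 19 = 2.11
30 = 30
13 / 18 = 0.72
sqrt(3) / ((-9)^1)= -sqrt(3) / 9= -0.19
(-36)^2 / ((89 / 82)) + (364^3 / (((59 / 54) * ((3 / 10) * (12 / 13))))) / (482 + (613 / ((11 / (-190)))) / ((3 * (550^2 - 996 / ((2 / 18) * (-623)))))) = 2612233727537550398496 / 7870395753389537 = 331906.27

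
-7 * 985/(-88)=78.35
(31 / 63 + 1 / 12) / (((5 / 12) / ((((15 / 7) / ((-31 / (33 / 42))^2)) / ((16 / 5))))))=87725 / 147671104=0.00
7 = 7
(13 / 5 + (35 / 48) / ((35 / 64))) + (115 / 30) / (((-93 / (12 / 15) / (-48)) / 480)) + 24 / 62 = 355289 / 465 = 764.06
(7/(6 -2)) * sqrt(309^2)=2163/4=540.75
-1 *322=-322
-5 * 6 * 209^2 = -1310430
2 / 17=0.12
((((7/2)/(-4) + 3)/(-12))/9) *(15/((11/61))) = -5185/3168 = -1.64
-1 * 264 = -264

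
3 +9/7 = 4.29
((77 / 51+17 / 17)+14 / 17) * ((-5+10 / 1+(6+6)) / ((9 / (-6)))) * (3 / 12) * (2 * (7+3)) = -1700 / 9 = -188.89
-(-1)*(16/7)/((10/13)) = 104/35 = 2.97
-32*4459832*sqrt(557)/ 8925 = -142714624*sqrt(557)/ 8925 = -377387.79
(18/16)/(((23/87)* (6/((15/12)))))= 1305/1472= 0.89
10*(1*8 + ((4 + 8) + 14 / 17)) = 3540 / 17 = 208.24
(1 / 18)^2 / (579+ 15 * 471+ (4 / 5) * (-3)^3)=5 / 12348288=0.00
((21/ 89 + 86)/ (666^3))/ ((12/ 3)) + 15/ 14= 1.07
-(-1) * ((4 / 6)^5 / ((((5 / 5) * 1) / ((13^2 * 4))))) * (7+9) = 346112 / 243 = 1424.33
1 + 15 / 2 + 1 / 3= 53 / 6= 8.83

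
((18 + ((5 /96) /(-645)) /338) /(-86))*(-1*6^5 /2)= 2034294885 /2499848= 813.77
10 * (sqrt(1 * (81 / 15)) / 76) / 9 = sqrt(15) / 114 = 0.03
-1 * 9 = -9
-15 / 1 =-15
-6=-6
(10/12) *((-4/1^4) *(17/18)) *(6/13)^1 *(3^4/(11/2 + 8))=-340/39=-8.72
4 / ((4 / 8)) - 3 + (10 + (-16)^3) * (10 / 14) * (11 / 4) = -8021.07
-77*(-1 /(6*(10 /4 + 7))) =77 /57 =1.35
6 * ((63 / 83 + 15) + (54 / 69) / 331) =59755788 / 631879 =94.57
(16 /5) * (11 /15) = 176 /75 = 2.35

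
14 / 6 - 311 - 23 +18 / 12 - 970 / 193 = -388153 / 1158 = -335.19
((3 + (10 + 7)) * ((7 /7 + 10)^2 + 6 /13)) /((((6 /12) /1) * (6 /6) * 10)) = 6316 /13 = 485.85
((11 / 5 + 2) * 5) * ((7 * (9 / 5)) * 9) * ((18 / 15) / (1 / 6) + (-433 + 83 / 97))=-2454008886 / 2425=-1011962.43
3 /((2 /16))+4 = 28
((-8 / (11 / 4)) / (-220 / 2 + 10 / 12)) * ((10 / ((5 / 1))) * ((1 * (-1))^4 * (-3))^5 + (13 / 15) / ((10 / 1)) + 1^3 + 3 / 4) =-2323984 / 180125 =-12.90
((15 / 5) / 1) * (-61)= -183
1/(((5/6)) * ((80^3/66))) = 99/640000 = 0.00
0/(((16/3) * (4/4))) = 0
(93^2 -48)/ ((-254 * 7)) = -8601/ 1778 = -4.84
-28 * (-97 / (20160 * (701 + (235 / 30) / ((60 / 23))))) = 97 / 506882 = 0.00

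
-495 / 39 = -165 / 13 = -12.69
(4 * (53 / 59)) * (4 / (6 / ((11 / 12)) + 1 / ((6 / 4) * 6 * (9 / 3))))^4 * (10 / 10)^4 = 422281079903232 / 861864630936875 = 0.49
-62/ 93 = -2/ 3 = -0.67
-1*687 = -687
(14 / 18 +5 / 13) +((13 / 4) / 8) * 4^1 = 2609 / 936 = 2.79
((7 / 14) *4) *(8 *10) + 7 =167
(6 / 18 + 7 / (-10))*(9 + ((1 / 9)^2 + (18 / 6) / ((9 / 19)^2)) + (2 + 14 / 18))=-11209 / 1215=-9.23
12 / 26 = 0.46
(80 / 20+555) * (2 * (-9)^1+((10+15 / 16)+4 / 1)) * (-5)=136955 / 16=8559.69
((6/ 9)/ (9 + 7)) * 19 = 0.79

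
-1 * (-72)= 72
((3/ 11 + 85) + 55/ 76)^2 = 5168603449/ 698896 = 7395.38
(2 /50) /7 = 1 /175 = 0.01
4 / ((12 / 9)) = 3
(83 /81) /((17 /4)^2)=1328 /23409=0.06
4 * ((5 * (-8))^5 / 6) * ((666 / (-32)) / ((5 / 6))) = 1704960000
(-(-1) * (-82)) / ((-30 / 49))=2009 / 15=133.93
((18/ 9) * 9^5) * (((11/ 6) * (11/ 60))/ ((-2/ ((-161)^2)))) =-20578189401/ 40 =-514454735.02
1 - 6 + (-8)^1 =-13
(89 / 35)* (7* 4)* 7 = 2492 / 5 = 498.40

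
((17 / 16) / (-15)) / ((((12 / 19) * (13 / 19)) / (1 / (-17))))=361 / 37440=0.01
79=79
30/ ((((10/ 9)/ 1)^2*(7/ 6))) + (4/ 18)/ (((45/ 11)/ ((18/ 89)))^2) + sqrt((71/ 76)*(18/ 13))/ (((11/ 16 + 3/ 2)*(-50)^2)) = 6*sqrt(35074)/ 5403125 + 259855181/ 12475575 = 20.83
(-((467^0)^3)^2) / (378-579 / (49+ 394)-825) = 443 / 198600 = 0.00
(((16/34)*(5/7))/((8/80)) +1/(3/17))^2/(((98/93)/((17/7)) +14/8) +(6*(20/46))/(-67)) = 38.00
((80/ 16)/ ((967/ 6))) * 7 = 210/ 967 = 0.22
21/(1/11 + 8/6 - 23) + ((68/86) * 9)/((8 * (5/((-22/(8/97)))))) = -14827329/306160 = -48.43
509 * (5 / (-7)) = -2545 / 7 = -363.57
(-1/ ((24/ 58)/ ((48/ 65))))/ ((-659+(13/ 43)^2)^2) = -0.00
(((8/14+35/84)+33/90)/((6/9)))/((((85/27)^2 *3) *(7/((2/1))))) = 138267/7080500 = 0.02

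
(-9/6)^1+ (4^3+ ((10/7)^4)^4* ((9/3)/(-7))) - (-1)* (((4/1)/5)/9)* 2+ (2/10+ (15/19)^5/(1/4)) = -3362196353340636052950113/51841456474788833894370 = -64.86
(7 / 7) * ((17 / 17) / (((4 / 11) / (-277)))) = -3047 / 4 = -761.75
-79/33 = -2.39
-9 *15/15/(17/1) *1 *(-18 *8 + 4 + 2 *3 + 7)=1143/17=67.24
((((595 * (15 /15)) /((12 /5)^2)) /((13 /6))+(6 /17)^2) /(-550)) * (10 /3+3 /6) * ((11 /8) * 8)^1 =-99132461 /27050400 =-3.66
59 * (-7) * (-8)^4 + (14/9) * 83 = -15223670/9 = -1691518.89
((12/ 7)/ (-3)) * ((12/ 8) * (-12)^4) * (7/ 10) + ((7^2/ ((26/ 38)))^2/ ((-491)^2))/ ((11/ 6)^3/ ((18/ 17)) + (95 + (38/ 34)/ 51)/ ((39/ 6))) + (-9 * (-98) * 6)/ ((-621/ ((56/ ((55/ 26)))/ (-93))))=-1369263082485479972785616/ 110076695468029613895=-12439.17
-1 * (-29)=29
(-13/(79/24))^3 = -30371328/493039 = -61.60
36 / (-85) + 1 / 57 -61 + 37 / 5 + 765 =3444766 / 4845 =710.99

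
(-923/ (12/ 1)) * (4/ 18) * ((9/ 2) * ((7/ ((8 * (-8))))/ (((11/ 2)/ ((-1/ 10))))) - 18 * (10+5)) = 194931139/ 42240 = 4614.85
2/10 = 1/5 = 0.20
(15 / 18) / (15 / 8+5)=4 / 33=0.12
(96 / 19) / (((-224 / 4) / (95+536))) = -7572 / 133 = -56.93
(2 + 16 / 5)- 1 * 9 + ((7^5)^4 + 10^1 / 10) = 398961331488059991 / 5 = 79792266297611998.20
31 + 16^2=287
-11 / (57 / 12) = -44 / 19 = -2.32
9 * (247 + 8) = 2295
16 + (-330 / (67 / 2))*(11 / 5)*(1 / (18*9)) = 28702 / 1809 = 15.87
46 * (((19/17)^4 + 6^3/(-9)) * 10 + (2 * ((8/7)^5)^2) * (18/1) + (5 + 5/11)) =-980089834496607316/259518767989019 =-3776.57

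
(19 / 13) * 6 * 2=228 / 13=17.54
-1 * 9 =-9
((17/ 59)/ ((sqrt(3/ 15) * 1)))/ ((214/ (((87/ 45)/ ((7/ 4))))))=986 * sqrt(5)/ 662865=0.00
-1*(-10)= 10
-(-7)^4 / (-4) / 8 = 2401 / 32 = 75.03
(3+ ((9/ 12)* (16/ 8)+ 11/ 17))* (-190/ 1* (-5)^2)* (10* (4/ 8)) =-2078125/ 17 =-122242.65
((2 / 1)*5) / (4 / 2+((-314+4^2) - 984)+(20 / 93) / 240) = -11160 / 1428479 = -0.01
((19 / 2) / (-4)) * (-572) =2717 / 2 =1358.50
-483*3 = -1449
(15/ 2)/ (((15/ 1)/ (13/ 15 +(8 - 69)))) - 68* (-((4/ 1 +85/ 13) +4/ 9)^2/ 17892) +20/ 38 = -169167578906/ 5816935215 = -29.08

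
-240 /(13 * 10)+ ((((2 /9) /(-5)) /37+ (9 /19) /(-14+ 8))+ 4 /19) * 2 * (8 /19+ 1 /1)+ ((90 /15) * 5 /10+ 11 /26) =3381607 /1736410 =1.95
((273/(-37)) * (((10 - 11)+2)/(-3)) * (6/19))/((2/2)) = 546/703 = 0.78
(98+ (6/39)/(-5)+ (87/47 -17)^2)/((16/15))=8815926/28717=306.99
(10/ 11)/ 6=5/ 33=0.15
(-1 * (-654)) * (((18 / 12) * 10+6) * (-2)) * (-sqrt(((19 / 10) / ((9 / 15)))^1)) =48879.66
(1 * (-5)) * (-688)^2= -2366720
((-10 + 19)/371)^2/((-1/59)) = -4779/137641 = -0.03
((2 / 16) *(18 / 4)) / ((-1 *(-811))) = 9 / 12976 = 0.00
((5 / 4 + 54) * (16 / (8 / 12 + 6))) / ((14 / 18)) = 5967 / 35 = 170.49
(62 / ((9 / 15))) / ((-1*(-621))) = 310 / 1863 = 0.17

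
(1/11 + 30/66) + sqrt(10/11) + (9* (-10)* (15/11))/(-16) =sqrt(110)/11 + 723/88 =9.17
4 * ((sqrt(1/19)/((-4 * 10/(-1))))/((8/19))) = 0.05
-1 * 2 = -2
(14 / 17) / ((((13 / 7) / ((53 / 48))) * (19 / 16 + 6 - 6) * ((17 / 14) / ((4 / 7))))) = 41552 / 214149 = 0.19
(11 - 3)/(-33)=-8/33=-0.24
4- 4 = 0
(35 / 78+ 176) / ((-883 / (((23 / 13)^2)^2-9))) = -156843148 / 983555157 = -0.16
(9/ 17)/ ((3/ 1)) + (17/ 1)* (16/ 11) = 4657/ 187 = 24.90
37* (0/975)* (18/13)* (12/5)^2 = 0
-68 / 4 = -17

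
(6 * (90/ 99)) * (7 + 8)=900/ 11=81.82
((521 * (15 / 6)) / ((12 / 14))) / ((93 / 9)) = 18235 / 124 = 147.06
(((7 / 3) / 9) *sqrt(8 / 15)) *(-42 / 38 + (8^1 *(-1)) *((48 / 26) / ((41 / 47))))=-852362 *sqrt(30) / 1367145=-3.41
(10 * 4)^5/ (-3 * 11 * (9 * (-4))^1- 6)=51200000/ 591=86632.83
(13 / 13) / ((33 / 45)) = 15 / 11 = 1.36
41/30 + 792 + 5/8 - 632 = 19439/120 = 161.99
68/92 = 17/23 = 0.74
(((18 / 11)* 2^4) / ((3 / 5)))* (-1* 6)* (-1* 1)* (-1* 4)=-11520 / 11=-1047.27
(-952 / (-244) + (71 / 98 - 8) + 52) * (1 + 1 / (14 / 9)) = 6685801 / 83692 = 79.89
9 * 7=63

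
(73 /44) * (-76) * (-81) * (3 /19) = 17739 /11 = 1612.64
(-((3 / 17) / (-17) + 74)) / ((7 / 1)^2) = -21383 / 14161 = -1.51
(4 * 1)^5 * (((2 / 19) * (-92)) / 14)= -94208 / 133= -708.33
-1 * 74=-74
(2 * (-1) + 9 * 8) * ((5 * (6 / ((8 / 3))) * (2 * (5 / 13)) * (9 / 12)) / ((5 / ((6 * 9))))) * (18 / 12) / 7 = 54675 / 52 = 1051.44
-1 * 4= -4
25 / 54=0.46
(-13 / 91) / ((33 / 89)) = -89 / 231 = -0.39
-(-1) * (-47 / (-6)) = 47 / 6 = 7.83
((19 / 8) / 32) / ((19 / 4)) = 1 / 64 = 0.02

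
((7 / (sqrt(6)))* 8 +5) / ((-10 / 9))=-42* sqrt(6) / 5- 9 / 2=-25.08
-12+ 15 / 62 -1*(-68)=3487 / 62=56.24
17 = 17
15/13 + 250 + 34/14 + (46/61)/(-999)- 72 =1006951850/5545449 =181.58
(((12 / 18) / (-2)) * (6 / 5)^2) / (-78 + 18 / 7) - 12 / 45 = -859 / 3300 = -0.26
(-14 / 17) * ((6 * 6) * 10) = -5040 / 17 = -296.47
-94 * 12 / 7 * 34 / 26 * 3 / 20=-14382 / 455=-31.61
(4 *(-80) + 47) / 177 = -91 / 59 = -1.54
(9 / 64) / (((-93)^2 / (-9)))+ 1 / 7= 61441 / 430528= 0.14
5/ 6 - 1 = -1/ 6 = -0.17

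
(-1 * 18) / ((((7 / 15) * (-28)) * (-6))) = -0.23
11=11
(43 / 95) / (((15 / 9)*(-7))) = -129 / 3325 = -0.04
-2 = -2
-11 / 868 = -0.01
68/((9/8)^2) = 4352/81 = 53.73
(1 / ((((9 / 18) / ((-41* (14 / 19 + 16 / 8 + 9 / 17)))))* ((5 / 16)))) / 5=-276832 / 1615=-171.41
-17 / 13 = -1.31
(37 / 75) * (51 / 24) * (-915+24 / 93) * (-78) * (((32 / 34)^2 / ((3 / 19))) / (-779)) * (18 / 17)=-5237651328 / 9182975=-570.37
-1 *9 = -9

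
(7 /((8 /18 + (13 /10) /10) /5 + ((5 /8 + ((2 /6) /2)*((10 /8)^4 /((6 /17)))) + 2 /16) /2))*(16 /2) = 14336000 /272981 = 52.52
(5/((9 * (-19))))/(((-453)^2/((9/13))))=-5/50686623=-0.00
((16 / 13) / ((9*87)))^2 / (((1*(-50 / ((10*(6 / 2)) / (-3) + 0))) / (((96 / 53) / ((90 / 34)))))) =139264 / 411857862975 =0.00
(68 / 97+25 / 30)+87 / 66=9131 / 3201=2.85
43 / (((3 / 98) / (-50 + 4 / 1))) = -193844 / 3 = -64614.67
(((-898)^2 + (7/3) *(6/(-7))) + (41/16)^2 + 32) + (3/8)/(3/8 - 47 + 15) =52231541837/64768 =806440.55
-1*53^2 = -2809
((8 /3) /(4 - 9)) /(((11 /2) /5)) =-16 /33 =-0.48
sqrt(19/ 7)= sqrt(133)/ 7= 1.65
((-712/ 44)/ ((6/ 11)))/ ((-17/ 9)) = 267/ 17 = 15.71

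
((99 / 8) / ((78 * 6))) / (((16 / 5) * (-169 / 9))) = -495 / 1124864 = -0.00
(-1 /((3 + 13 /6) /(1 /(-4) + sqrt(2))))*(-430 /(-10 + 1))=215 /93- 860*sqrt(2) /93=-10.77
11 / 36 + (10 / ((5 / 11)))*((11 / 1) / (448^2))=0.31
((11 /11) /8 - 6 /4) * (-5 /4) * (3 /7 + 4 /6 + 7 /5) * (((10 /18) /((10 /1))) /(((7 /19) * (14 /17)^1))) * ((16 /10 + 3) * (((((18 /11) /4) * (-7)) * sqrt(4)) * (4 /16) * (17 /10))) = -16544383 /1881600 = -8.79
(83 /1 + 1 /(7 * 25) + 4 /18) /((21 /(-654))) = -28576312 /11025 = -2591.96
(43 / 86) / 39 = 1 / 78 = 0.01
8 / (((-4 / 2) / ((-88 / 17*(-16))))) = -5632 / 17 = -331.29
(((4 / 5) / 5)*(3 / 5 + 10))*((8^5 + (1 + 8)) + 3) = 55594.88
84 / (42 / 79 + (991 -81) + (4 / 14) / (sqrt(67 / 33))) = 391777422204 / 4246734805195 -1834854*sqrt(2211) / 4246734805195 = 0.09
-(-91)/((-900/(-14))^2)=4459/202500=0.02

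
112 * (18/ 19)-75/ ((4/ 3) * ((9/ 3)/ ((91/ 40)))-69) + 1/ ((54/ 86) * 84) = 28276932395/ 263679948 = 107.24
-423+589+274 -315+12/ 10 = 631/ 5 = 126.20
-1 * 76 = -76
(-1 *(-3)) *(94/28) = 141/14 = 10.07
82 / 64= 41 / 32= 1.28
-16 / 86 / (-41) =0.00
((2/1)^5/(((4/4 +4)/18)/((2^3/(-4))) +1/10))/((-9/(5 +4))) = 5760/7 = 822.86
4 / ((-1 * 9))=-4 / 9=-0.44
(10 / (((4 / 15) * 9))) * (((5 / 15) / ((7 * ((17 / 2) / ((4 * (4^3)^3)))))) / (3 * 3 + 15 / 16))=419430400 / 170289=2463.05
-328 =-328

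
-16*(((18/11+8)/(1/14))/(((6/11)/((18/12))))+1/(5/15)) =-5984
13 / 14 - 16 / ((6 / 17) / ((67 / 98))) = -8839 / 294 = -30.06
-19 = -19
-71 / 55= -1.29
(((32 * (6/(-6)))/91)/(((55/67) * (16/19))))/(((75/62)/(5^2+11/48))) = -10.61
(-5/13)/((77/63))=-45/143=-0.31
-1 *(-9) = 9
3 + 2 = 5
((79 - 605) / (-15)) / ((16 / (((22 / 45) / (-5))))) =-2893 / 13500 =-0.21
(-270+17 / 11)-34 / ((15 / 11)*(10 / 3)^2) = -270.70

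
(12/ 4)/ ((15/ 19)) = 19/ 5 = 3.80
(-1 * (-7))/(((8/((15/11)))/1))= 105/88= 1.19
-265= -265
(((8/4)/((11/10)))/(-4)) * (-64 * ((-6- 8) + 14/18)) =-38080/99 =-384.65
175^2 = 30625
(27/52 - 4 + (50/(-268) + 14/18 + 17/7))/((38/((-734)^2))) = -13628237087/2085174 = -6535.78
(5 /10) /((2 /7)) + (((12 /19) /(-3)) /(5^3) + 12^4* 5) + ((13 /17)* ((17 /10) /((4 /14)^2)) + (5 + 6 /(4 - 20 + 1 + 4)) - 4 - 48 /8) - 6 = 21670400723 /209000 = 103686.13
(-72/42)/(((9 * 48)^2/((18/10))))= -1/60480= -0.00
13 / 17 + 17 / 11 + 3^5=45873 / 187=245.31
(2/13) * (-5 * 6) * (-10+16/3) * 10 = 2800/13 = 215.38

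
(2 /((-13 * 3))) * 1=-2 /39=-0.05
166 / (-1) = -166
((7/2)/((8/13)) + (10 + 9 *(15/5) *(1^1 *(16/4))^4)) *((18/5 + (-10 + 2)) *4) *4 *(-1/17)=2438546/85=28688.78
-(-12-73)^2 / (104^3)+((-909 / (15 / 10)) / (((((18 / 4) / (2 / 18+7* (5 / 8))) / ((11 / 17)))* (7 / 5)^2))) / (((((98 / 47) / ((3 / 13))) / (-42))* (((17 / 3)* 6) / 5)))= 2682574205075 / 19677245952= 136.33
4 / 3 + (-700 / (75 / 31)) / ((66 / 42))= -6032 / 33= -182.79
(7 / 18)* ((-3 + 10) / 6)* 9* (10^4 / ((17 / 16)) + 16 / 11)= 21563332 / 561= 38437.31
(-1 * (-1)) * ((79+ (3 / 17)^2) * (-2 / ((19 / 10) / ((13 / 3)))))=-5938400 / 16473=-360.49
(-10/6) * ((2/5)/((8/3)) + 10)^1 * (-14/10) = 1421/60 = 23.68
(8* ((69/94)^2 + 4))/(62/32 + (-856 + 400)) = -256672/3209677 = -0.08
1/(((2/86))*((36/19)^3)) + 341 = 16204633/46656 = 347.32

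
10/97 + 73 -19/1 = 5248/97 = 54.10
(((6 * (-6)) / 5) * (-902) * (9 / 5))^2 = 85408893504 / 625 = 136654229.61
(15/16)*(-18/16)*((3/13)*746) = -151065/832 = -181.57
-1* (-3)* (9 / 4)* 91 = 614.25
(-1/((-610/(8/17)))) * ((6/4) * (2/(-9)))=-4/15555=-0.00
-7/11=-0.64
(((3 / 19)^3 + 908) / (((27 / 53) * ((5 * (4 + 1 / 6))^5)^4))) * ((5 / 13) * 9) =402279736251116682215424 / 15468008818242395818742807023227214813232421875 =0.00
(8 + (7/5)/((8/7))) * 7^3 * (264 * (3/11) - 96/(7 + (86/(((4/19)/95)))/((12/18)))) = 265260257703/1164365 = 227815.38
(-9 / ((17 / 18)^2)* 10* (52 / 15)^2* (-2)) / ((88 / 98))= 42928704 / 15895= 2700.77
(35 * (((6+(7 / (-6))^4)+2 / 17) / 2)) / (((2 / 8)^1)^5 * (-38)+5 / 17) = 98336560 / 181197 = 542.71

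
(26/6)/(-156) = -1/36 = -0.03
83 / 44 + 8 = 435 / 44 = 9.89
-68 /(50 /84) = -2856 /25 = -114.24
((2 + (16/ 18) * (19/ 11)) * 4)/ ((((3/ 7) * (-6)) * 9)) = -4900/ 8019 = -0.61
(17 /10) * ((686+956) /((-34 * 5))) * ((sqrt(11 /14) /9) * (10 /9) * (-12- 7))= 15599 * sqrt(154) /5670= 34.14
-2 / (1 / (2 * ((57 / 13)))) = -17.54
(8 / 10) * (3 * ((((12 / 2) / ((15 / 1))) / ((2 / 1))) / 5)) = 12 / 125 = 0.10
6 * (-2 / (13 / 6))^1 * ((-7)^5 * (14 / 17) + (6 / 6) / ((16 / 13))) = 33880923 / 442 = 76653.67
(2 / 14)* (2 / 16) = 0.02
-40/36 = -10/9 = -1.11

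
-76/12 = -19/3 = -6.33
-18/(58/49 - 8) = 441/167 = 2.64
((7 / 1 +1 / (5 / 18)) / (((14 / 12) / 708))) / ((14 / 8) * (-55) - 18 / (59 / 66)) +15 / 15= -52172639 / 961345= -54.27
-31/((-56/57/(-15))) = -26505/56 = -473.30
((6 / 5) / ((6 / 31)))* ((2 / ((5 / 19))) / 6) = 589 / 75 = 7.85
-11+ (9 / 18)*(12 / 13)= -137 / 13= -10.54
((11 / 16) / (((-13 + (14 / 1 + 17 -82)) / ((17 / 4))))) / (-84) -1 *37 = -12730181 / 344064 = -37.00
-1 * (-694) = 694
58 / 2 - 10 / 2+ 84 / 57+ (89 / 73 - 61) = -34.31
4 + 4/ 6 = 14/ 3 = 4.67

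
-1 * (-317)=317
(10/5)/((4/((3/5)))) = 0.30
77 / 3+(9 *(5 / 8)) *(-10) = -367 / 12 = -30.58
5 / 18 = 0.28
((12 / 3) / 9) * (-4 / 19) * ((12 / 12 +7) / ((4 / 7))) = -224 / 171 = -1.31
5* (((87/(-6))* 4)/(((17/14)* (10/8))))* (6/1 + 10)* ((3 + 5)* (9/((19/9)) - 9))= 37416960/323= 115841.98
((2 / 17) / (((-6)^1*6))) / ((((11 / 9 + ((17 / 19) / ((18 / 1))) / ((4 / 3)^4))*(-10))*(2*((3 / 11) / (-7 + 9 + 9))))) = 147136 / 27638175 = 0.01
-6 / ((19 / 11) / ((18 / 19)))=-1188 / 361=-3.29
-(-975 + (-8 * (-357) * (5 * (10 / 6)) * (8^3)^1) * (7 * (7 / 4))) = -149272625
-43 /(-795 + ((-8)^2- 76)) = 43 /807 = 0.05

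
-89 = -89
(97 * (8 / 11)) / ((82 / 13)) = 5044 / 451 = 11.18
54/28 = 27/14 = 1.93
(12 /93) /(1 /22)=88 /31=2.84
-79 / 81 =-0.98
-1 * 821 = -821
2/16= 1/8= 0.12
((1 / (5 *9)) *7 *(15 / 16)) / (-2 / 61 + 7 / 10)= 2135 / 9768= 0.22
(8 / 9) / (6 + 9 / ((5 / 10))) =1 / 27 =0.04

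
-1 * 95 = -95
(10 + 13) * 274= 6302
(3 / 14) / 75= 1 / 350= 0.00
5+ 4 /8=11 /2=5.50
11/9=1.22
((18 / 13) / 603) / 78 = 1 / 33969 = 0.00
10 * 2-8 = 12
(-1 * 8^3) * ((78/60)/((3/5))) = -3328/3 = -1109.33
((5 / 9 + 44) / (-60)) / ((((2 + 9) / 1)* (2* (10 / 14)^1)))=-2807 / 59400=-0.05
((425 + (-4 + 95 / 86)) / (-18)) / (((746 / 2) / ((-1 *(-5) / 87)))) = -181505 / 50234148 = -0.00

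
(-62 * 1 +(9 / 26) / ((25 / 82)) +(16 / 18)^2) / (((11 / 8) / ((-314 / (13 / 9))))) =3972630032 / 418275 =9497.65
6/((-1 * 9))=-0.67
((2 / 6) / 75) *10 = 2 / 45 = 0.04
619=619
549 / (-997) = -549 / 997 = -0.55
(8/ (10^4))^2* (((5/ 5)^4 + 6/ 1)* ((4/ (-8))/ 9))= -7/ 28125000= -0.00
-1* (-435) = 435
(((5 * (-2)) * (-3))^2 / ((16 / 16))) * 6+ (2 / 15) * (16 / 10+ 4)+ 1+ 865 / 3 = 142252 / 25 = 5690.08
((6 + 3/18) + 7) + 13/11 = 947/66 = 14.35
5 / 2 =2.50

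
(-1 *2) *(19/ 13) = -38/ 13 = -2.92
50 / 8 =25 / 4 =6.25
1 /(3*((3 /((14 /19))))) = 0.08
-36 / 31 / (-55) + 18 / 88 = 1539 / 6820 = 0.23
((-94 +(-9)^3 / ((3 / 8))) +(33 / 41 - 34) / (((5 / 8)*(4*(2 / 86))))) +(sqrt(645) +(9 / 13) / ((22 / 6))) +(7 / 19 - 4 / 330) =-871707476 / 334191 +sqrt(645) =-2583.01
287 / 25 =11.48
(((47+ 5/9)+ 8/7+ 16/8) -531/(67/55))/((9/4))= -171.20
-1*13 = -13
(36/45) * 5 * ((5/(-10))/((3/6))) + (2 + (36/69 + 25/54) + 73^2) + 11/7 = 46335161/8694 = 5329.56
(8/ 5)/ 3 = 8/ 15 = 0.53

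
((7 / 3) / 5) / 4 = 7 / 60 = 0.12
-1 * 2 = -2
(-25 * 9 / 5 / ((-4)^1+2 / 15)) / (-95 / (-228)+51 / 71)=287550 / 28043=10.25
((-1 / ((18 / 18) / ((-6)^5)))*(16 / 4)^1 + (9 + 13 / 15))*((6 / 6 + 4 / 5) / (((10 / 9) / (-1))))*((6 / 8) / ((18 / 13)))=-13651209 / 500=-27302.42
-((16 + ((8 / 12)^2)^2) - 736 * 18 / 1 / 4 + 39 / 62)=16548361 / 5022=3295.17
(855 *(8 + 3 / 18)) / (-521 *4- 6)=-147 / 44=-3.34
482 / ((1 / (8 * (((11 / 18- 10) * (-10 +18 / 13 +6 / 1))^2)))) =188330896 / 81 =2325072.79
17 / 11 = 1.55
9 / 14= 0.64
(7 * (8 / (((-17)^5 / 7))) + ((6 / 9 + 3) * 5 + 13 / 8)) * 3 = 680102095 / 11358856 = 59.87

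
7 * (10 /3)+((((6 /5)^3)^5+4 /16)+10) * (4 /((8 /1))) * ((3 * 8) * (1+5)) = 171262105105916 /91552734375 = 1870.64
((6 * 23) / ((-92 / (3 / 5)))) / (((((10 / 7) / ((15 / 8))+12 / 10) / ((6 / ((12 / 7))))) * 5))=-0.32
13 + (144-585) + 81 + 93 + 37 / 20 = -5043 / 20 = -252.15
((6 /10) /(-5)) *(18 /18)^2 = -3 /25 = -0.12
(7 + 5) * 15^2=2700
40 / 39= 1.03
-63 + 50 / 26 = -794 / 13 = -61.08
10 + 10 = 20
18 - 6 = 12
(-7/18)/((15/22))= -77/135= -0.57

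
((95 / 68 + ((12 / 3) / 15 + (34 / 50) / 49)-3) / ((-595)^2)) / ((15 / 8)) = -660934 / 331765678125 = -0.00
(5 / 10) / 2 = 1 / 4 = 0.25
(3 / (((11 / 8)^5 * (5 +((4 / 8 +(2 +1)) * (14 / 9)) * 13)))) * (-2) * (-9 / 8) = 995328 / 54918391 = 0.02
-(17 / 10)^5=-1419857 / 100000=-14.20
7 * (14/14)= 7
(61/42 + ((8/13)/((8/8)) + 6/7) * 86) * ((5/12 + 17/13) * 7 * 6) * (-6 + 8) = 18813053/1014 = 18553.31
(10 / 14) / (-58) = -5 / 406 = -0.01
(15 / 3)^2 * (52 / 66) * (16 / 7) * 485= 5044000 / 231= 21835.50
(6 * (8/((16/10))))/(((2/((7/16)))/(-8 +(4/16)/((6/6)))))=-3255/64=-50.86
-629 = -629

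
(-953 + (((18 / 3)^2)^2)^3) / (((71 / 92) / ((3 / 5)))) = 600791661708 / 355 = 1692370878.05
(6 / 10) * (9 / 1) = 27 / 5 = 5.40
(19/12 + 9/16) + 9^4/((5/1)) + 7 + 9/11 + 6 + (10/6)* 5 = 3528353/2640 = 1336.50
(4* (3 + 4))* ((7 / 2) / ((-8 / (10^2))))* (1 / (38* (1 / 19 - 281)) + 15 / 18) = -32691575 / 32028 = -1020.72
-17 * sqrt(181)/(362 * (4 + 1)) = -17 * sqrt(181)/1810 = -0.13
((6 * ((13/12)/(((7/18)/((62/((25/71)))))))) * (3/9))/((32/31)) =2661009/2800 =950.36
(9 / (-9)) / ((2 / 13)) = -13 / 2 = -6.50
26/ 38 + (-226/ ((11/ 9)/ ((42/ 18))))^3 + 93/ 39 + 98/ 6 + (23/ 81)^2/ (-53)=-9181760437767745232/ 114319657881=-80316549.30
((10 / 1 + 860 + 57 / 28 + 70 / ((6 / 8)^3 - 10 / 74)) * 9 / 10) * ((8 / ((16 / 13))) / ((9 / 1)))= 39409357 / 54320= 725.50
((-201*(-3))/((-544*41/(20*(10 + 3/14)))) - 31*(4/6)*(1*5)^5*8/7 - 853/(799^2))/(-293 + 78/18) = 92739245845069/362673054496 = 255.71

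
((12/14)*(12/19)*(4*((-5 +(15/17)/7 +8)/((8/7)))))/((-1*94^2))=-3348/4994549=-0.00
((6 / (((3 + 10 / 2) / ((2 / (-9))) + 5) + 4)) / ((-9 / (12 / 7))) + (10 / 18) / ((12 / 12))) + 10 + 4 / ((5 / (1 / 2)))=11.00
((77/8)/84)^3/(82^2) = 1331/5948964864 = 0.00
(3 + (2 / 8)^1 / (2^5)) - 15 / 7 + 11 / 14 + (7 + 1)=8647 / 896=9.65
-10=-10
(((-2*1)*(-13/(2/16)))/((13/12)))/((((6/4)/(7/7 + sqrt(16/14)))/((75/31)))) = 9600/31 + 19200*sqrt(14)/217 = 640.74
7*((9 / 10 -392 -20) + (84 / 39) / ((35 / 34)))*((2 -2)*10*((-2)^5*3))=0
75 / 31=2.42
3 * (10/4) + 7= 29/2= 14.50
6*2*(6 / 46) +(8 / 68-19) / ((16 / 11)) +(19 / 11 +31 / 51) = -1874813 / 206448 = -9.08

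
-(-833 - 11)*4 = 3376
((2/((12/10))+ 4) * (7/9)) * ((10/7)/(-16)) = -85/216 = -0.39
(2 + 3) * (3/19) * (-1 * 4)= -60/19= -3.16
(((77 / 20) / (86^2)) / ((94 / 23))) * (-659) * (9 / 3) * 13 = -45516471 / 13904480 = -3.27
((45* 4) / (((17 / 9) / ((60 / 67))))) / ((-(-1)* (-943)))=-97200 / 1074077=-0.09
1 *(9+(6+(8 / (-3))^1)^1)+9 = 64 / 3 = 21.33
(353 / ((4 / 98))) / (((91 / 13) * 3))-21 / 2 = 1204 / 3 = 401.33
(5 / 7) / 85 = 1 / 119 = 0.01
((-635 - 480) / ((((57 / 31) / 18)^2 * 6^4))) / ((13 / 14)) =-7500605 / 84474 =-88.79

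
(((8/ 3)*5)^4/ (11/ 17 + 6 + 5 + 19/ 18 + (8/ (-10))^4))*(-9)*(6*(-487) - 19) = 159990400000000/ 2507711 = 63799377.20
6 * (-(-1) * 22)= 132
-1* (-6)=6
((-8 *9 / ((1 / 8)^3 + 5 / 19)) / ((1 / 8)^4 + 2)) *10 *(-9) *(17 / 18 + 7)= 683755438080 / 7043249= 97079.55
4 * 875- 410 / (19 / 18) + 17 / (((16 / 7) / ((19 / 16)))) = 15177679 / 4864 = 3120.41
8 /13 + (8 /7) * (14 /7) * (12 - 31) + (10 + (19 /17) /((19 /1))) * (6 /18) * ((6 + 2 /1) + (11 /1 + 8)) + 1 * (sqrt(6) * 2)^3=73817 /1547 + 48 * sqrt(6)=165.29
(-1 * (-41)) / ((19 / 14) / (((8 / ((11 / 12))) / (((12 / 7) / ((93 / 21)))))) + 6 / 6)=142352 / 3681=38.67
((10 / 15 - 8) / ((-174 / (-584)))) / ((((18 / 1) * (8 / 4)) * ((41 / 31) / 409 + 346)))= -20362474 / 10305004275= -0.00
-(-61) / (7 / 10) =87.14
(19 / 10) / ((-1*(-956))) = 19 / 9560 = 0.00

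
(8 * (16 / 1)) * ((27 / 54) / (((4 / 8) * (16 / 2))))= 16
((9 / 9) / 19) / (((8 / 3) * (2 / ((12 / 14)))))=9 / 1064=0.01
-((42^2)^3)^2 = -30129469486639681536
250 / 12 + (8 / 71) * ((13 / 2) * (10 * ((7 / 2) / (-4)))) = 6145 / 426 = 14.42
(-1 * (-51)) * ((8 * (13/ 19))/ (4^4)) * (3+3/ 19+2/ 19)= 20553/ 5776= 3.56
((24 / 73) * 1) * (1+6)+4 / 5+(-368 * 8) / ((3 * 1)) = -1071164 / 1095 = -978.23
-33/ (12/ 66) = -363/ 2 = -181.50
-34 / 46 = -17 / 23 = -0.74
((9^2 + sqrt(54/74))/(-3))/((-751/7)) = 7* sqrt(111)/27787 + 189/751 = 0.25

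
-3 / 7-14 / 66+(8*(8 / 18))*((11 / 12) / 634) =-418856 / 659043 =-0.64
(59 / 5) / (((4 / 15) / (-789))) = -34913.25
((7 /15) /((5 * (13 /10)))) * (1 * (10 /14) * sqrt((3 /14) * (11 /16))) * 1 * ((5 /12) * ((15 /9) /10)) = 5 * sqrt(462) /78624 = 0.00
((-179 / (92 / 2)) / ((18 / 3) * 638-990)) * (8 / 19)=-358 / 620103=-0.00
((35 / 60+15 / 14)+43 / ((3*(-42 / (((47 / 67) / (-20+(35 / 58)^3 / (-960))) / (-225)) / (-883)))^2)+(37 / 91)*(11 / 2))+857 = 860.89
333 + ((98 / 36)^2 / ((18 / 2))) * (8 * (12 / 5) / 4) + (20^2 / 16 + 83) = 540617 / 1215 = 444.95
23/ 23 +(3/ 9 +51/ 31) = 277/ 93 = 2.98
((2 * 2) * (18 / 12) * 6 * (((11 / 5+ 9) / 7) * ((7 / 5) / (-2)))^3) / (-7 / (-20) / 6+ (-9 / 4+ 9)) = -18966528 / 2553125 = -7.43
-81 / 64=-1.27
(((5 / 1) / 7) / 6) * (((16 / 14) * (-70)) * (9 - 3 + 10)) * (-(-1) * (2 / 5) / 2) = -30.48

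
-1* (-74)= 74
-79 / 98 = -0.81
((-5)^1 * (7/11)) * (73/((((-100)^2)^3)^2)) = -511/2200000000000000000000000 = -0.00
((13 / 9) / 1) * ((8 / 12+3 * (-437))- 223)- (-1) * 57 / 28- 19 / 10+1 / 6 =-8370857 / 3780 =-2214.51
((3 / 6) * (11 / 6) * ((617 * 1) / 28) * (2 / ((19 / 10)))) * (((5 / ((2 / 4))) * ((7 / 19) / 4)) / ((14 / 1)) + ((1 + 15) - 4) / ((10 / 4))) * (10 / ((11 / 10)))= 28520825 / 30324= 940.54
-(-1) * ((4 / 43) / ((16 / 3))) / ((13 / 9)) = 27 / 2236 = 0.01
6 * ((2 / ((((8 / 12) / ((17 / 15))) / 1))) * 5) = 102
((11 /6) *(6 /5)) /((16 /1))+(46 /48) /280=947 /6720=0.14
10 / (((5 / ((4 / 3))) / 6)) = 16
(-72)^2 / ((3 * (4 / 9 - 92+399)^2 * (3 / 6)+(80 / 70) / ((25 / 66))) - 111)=48988800 / 1338830137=0.04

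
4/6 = 2/3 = 0.67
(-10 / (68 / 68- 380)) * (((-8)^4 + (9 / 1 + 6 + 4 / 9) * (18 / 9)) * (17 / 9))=205.68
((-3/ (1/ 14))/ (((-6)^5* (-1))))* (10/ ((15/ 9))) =-7/ 216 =-0.03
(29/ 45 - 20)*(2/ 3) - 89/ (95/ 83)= -232547/ 2565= -90.66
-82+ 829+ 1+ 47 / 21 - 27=15188 / 21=723.24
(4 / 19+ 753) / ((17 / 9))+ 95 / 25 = 402.56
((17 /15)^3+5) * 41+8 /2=906808 /3375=268.68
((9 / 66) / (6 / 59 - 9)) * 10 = -59 / 385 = -0.15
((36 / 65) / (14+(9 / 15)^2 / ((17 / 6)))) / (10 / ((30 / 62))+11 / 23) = 52785 / 28469467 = 0.00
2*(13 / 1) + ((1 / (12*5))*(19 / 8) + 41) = 32179 / 480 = 67.04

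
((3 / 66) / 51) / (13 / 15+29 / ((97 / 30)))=485 / 5352314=0.00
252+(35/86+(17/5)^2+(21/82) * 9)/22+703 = 463322391/484825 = 955.65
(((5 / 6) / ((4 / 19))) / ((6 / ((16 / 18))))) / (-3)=-95 / 486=-0.20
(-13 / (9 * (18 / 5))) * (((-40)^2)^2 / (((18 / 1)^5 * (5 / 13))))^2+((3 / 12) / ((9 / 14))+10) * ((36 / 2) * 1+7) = 254.74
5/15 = 0.33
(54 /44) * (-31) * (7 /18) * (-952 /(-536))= -77469 /2948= -26.28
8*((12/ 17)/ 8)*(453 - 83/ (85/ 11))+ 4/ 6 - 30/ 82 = 55539257/ 177735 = 312.48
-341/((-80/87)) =29667/80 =370.84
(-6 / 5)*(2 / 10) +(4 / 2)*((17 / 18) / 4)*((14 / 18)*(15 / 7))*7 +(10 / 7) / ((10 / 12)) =131989 / 18900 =6.98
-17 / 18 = -0.94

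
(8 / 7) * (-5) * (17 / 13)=-680 / 91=-7.47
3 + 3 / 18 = 19 / 6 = 3.17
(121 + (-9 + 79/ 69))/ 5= 7807/ 345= 22.63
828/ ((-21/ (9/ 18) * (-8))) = 69/ 28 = 2.46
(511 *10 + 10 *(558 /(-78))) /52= 16375 /169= 96.89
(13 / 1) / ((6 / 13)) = 169 / 6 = 28.17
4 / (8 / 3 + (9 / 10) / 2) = 240 / 187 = 1.28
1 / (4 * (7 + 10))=1 / 68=0.01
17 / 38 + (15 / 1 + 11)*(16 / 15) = 16063 / 570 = 28.18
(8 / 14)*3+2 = 26 / 7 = 3.71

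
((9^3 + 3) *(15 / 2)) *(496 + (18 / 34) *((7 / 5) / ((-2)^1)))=46257093 / 17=2721005.47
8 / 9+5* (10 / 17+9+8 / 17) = 7831 / 153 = 51.18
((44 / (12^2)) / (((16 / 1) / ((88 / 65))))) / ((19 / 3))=121 / 29640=0.00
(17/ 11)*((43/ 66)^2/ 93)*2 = 0.01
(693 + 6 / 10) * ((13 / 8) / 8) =11271 / 80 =140.89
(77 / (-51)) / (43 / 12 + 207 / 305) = -93940 / 265183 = -0.35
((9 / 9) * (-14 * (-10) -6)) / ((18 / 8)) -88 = -256 / 9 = -28.44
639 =639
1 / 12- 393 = -4715 / 12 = -392.92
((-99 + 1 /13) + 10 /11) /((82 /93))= -651744 /5863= -111.16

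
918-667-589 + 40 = -298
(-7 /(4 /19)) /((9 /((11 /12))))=-1463 /432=-3.39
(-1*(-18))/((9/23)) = 46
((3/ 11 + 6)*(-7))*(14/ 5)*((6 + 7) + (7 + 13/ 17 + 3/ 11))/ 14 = -184.75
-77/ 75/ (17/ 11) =-847/ 1275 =-0.66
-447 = -447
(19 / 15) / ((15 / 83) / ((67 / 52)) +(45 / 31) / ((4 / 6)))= 0.55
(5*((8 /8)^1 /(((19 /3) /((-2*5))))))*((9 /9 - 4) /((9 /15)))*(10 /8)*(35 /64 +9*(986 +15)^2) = 1082161145625 /2432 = 444967576.33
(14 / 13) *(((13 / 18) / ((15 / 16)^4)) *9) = 9.06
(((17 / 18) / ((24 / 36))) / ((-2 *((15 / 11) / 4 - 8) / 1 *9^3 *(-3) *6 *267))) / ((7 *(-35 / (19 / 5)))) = 3553 / 8678177619300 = 0.00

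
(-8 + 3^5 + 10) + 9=254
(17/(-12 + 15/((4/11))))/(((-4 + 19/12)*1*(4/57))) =-3.43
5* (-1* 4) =-20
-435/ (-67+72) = -87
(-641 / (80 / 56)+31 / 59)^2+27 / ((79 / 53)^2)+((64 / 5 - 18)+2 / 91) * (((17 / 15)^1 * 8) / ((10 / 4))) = 595622317844980897 / 2965451716500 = 200853.82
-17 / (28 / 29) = -493 / 28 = -17.61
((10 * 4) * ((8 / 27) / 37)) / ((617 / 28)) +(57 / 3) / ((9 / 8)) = 10418984 / 616383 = 16.90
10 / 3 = 3.33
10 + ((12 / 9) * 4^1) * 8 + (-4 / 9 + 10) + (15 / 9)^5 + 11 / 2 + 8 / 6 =39811 / 486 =81.92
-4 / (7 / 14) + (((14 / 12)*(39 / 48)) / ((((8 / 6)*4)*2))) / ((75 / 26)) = -306017 / 38400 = -7.97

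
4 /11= 0.36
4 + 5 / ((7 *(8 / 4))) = 61 / 14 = 4.36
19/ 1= 19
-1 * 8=-8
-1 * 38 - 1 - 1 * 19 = -58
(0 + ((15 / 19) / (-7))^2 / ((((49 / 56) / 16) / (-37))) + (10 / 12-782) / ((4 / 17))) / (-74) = 9891667217 / 219909648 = 44.98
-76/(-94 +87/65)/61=260/19337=0.01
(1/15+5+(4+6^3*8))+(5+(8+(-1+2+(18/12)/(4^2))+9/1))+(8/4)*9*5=888077/480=1850.16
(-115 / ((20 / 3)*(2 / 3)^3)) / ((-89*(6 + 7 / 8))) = 1863 / 19580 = 0.10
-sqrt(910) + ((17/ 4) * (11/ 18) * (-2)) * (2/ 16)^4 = -sqrt(910)-187/ 147456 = -30.17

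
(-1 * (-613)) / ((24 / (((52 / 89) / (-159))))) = -7969 / 84906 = -0.09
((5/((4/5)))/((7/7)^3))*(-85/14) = -37.95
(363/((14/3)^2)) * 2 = 3267/98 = 33.34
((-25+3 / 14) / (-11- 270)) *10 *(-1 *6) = -10410 / 1967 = -5.29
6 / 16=3 / 8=0.38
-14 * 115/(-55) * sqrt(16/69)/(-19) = -56 * sqrt(69)/627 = -0.74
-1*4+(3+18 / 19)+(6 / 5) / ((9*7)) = -67 / 1995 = -0.03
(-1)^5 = -1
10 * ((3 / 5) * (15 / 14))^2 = 405 / 98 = 4.13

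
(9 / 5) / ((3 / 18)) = 54 / 5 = 10.80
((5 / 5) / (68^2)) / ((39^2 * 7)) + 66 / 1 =3249294049 / 49231728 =66.00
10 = 10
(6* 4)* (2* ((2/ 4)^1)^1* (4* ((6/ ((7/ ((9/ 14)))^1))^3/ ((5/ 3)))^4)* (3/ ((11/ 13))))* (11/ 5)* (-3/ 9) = -15172766492903047143648/ 598691348064270045003125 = -0.03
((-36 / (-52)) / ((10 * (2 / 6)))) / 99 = 3 / 1430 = 0.00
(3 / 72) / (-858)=-1 / 20592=-0.00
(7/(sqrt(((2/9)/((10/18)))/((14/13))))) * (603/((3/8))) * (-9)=-101304 * sqrt(455)/13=-166222.17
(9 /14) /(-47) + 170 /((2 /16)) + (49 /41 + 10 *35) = 46164253 /26978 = 1711.18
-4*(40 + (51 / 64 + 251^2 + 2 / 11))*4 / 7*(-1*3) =133144659 / 308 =432287.85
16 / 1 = 16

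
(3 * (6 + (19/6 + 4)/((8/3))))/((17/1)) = 417/272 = 1.53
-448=-448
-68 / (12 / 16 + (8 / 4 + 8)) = -272 / 43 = -6.33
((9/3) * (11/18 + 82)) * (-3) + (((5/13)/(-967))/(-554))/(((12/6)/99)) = -10355964163/13928668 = -743.50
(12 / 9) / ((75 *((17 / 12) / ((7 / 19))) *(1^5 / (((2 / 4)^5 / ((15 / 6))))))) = 7 / 121125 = 0.00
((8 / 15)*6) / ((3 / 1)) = 16 / 15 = 1.07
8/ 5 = 1.60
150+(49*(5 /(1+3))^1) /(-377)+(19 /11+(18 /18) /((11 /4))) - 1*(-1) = 2536777 /16588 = 152.93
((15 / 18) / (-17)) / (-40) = 1 / 816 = 0.00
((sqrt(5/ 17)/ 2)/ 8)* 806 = 403* sqrt(85)/ 136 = 27.32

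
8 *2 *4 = 64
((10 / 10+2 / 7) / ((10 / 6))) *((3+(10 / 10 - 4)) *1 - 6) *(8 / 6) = -216 / 35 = -6.17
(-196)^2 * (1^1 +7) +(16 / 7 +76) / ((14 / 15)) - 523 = 15037555 / 49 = 306888.88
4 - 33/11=1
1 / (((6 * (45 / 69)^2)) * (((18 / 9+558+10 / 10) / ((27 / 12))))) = 529 / 336600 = 0.00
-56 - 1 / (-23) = -1287 / 23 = -55.96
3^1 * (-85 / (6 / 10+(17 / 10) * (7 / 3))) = -7650 / 137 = -55.84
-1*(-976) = 976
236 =236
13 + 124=137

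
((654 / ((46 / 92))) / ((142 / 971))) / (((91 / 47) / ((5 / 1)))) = 149232990 / 6461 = 23097.51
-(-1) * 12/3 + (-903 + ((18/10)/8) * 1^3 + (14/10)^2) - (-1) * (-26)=-922.82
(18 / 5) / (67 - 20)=18 / 235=0.08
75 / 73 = 1.03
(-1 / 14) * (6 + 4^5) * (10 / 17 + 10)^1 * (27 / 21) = -834300 / 833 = -1001.56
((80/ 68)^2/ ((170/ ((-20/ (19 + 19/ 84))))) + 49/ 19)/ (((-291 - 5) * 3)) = -4079089/ 1409166312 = -0.00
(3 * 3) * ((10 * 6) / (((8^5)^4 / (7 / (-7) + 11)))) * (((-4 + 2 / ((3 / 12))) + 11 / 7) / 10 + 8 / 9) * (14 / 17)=13665 / 2449958197289549824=0.00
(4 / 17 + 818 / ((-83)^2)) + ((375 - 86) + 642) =109073665 / 117113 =931.35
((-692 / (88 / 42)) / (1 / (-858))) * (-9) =-2550366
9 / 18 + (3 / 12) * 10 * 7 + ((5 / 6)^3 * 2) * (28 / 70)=997 / 54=18.46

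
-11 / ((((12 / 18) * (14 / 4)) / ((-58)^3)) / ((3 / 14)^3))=21730599 / 2401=9050.65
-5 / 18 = -0.28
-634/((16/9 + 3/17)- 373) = 48501/28385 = 1.71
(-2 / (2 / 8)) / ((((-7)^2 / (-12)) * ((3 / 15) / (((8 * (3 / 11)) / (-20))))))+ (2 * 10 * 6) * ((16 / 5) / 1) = 206400 / 539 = 382.93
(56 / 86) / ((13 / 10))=280 / 559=0.50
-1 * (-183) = 183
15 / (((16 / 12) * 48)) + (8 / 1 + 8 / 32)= 543 / 64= 8.48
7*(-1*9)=-63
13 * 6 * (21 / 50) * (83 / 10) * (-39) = -2651103 / 250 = -10604.41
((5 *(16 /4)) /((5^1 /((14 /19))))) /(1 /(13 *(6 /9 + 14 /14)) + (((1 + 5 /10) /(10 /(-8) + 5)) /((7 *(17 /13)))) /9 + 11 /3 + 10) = 974610 /4536041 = 0.21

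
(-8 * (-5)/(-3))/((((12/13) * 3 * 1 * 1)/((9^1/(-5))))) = 26/3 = 8.67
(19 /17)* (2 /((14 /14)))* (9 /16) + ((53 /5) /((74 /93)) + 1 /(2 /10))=492607 /25160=19.58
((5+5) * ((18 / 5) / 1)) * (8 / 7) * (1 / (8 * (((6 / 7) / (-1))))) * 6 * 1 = -36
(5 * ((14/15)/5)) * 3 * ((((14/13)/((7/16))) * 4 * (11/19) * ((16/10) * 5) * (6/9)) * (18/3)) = 630784/1235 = 510.76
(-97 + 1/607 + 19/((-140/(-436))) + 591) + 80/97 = 1141659314/2060765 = 554.00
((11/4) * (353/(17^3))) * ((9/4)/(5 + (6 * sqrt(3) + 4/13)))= -3483051/117833392 + 1968681 * sqrt(3)/58916696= 0.03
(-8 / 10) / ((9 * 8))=-1 / 90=-0.01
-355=-355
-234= -234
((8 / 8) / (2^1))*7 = 3.50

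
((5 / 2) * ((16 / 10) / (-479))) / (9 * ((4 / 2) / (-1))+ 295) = -4 / 132683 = -0.00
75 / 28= 2.68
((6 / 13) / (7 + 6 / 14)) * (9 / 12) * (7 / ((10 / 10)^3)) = 441 / 1352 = 0.33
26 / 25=1.04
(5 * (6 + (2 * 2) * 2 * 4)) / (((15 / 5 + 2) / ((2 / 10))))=38 / 5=7.60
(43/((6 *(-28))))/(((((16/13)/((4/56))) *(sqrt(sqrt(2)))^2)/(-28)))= 559 *sqrt(2)/2688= 0.29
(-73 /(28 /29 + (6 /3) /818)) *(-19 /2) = 16451207 /22962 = 716.45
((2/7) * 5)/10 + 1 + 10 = 78/7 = 11.14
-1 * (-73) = 73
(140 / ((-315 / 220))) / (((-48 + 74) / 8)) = -3520 / 117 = -30.09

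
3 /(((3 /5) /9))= 45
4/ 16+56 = 225/ 4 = 56.25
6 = 6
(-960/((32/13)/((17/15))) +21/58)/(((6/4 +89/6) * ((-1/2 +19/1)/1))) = -1.46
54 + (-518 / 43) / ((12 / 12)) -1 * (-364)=17456 / 43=405.95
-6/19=-0.32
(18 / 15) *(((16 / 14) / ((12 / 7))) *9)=36 / 5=7.20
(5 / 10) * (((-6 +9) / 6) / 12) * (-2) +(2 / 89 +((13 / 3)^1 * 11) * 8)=814487 / 2136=381.31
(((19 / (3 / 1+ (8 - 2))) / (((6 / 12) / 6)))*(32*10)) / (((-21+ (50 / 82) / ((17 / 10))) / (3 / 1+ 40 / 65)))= -796698880 / 561093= -1419.91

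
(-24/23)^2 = 576/529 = 1.09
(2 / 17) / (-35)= -2 / 595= -0.00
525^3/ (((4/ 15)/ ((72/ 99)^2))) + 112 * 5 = 34728817760/ 121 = 287015022.81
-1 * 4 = -4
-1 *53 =-53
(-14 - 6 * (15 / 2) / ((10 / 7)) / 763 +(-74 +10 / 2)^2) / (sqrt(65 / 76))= 1034837 * sqrt(1235) / 7085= 5132.93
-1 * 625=-625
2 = 2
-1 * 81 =-81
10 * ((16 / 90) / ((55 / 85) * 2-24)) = -0.08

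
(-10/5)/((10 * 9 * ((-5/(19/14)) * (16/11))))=209/50400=0.00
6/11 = 0.55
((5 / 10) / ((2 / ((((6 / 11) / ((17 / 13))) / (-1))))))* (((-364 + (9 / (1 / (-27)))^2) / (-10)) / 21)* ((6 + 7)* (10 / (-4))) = -947.07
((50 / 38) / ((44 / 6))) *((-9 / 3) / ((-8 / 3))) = 0.20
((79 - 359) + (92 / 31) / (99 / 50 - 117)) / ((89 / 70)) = -3494629600 / 15867009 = -220.25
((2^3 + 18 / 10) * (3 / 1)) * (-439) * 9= -580797 / 5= -116159.40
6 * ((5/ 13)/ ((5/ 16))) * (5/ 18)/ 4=20/ 39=0.51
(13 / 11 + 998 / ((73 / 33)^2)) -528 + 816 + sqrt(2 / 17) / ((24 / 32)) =493.58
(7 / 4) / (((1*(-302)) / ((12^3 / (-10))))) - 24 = -17364 / 755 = -23.00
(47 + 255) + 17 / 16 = 4849 / 16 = 303.06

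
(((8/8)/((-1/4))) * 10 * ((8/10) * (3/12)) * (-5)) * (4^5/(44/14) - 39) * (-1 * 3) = -378600/11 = -34418.18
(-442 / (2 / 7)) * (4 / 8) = -1547 / 2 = -773.50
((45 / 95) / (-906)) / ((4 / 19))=-3 / 1208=-0.00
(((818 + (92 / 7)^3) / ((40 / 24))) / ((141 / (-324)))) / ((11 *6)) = -64.51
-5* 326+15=-1615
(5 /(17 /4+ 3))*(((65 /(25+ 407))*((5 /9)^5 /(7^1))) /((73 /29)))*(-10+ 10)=0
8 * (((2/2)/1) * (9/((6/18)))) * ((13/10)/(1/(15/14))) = 2106/7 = 300.86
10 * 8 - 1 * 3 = 77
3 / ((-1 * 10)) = -3 / 10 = -0.30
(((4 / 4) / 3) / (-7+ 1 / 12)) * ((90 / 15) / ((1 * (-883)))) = 24 / 73289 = 0.00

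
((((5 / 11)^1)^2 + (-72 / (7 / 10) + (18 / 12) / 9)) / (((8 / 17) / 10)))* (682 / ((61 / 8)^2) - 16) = 29306710210 / 3151687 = 9298.74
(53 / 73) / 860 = 0.00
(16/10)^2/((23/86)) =5504/575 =9.57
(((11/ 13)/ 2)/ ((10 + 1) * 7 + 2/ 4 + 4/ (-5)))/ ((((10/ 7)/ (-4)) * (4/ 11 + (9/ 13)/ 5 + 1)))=-4235/ 411879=-0.01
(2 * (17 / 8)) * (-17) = -289 / 4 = -72.25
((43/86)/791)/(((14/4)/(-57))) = -57/5537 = -0.01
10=10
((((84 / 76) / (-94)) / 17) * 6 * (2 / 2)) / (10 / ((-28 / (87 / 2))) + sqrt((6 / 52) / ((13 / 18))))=214032 * sqrt(3) / 53905803013 + 14408940 / 53905803013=0.00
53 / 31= 1.71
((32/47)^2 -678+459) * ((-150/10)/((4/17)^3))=35576040165/141376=251641.30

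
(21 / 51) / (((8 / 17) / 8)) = 7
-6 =-6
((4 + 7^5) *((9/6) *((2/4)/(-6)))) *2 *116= -487519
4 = 4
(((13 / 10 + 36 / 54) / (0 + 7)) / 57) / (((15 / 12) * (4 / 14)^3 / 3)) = 2891 / 5700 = 0.51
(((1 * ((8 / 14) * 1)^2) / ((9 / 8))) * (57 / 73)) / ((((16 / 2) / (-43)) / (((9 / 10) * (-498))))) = 9764784 / 17885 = 545.98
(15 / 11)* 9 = 135 / 11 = 12.27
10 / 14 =5 / 7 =0.71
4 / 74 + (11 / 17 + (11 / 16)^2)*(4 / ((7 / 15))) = 2719747 / 281792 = 9.65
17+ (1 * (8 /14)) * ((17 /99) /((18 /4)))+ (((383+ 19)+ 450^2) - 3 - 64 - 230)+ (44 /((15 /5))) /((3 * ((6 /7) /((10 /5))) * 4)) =1263771337 /6237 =202624.87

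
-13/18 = -0.72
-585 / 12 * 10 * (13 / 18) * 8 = -8450 / 3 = -2816.67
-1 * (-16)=16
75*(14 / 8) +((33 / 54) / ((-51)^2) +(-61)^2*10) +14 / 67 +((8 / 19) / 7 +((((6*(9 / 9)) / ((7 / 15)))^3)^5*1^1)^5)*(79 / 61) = 3484067463566867691294980965722728584479309808303538258529142627638181065293988042856712510249999679982282303387972103736297091017590221727726030640341187817 / 17536951168739246107294256940287715994374973117299841234723727520878634444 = 198670078398658263812697000000000000000000000000000000000000000000000000000000000000.00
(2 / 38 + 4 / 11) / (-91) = -87 / 19019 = -0.00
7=7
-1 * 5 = -5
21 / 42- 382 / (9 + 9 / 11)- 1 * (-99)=1636 / 27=60.59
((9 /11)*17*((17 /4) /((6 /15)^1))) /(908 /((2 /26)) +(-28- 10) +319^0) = 13005 /1035496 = 0.01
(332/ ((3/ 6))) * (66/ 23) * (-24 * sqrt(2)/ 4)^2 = 3155328/ 23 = 137188.17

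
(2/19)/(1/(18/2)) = 18/19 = 0.95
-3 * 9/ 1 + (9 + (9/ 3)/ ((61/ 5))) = -1083/ 61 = -17.75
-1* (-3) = 3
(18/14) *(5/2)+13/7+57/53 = 4561/742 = 6.15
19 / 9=2.11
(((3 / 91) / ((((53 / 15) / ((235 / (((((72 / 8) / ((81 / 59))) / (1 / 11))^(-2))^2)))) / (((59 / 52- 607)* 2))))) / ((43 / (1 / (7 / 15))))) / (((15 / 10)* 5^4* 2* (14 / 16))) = -210158091608835788 / 96305852097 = -2182194.40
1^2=1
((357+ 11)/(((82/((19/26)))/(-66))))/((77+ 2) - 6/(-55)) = -333960/122057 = -2.74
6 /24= 1 /4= 0.25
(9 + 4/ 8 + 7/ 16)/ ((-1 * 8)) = -1.24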